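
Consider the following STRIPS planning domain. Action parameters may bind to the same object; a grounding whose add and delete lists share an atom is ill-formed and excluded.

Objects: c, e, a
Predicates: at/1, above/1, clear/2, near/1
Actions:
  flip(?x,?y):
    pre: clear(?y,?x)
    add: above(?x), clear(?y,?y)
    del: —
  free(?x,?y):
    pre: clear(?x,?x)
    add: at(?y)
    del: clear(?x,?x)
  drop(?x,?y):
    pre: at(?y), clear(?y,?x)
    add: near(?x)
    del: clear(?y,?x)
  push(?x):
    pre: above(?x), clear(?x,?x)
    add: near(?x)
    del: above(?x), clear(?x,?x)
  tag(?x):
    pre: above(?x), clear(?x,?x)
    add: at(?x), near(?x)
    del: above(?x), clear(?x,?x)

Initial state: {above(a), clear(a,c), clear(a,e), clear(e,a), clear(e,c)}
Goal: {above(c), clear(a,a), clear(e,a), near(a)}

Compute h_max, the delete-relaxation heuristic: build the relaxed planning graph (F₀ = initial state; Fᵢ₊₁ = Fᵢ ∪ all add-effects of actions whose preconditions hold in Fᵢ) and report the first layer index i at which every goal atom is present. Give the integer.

F0 = init (5 atoms)
F1 = F0 ∪ {above(c), above(e), clear(a,a), clear(e,e)}  (9 atoms)
F2 = F1 ∪ {at(a), at(c), at(e), near(a), near(e)}  (14 atoms)
goal ⊆ F2  ⇒  h_max = 2

2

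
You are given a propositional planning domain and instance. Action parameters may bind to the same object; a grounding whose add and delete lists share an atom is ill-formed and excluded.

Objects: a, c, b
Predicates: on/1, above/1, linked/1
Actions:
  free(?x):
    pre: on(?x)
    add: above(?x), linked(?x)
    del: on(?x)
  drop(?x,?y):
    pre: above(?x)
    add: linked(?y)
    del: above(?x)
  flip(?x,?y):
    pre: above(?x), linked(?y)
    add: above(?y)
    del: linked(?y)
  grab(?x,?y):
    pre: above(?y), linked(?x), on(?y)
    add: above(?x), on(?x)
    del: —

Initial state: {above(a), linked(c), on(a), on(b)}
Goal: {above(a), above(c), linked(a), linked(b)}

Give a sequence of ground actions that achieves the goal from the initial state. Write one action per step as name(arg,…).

free(a); free(b); flip(a,c)

1. free(a)  →  {above(a), linked(a), linked(c), on(b)}
2. free(b)  →  {above(a), above(b), linked(a), linked(b), linked(c)}
3. flip(a,c)  →  {above(a), above(b), above(c), linked(a), linked(b)}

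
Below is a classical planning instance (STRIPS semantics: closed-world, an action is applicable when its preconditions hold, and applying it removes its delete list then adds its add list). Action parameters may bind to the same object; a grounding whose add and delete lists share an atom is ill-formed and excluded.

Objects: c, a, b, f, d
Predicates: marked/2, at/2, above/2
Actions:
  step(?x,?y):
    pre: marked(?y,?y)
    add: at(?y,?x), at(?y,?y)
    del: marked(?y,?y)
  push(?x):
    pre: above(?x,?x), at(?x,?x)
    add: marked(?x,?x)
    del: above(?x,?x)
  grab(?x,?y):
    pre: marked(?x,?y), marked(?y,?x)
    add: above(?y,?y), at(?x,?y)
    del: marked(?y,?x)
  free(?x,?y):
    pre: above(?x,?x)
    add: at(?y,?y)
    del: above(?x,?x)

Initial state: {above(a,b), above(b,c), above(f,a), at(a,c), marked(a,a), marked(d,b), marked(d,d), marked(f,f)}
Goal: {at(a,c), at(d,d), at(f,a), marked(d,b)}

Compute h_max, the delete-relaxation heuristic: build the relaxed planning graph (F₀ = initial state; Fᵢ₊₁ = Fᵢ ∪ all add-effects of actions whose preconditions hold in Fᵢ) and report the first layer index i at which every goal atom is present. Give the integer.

F0 = init (8 atoms)
F1 = F0 ∪ {above(a,a), above(d,d), above(f,f), at(a,a), at(a,b), at(a,d), at(a,f), at(d,a), at(d,b), at(d,c), at(d,d), at(d,f), at(f,a), at(f,b), at(f,c), at(f,d), at(f,f)}  (25 atoms)
goal ⊆ F1  ⇒  h_max = 1

1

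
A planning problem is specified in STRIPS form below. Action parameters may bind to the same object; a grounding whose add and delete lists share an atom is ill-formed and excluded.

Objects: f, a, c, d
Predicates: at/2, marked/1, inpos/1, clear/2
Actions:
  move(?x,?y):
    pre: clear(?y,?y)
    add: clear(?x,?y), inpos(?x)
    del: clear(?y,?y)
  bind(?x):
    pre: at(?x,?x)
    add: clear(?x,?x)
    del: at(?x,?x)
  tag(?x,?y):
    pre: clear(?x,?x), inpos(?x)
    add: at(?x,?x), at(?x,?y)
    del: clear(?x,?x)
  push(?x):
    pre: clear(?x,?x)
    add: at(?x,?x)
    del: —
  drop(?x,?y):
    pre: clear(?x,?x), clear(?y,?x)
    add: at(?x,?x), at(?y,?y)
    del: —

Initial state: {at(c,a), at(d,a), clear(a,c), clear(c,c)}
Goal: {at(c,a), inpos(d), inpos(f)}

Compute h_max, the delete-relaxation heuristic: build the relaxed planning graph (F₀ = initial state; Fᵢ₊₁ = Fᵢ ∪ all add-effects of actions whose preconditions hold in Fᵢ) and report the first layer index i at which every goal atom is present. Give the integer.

F0 = init (4 atoms)
F1 = F0 ∪ {at(a,a), at(c,c), clear(d,c), clear(f,c), inpos(a), inpos(d), inpos(f)}  (11 atoms)
goal ⊆ F1  ⇒  h_max = 1

1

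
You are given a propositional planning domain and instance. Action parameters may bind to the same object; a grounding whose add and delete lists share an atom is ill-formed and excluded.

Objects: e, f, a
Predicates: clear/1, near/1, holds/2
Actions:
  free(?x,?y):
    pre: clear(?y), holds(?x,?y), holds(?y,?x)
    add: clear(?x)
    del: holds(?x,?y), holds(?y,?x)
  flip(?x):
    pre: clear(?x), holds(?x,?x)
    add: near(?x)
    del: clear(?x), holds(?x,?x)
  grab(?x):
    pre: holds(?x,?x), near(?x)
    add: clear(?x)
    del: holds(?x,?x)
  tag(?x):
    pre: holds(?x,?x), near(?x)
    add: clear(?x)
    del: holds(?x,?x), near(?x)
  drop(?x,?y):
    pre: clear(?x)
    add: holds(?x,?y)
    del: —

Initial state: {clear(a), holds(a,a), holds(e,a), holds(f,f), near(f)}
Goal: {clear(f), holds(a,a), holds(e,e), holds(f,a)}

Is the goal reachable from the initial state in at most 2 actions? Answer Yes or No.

1. grab(f)  →  {clear(a), clear(f), holds(a,a), holds(e,a), near(f)}
2. drop(f,a)  →  {clear(a), clear(f), holds(a,a), holds(e,a), holds(f,a), near(f)}
3. drop(a,e)  →  {clear(a), clear(f), holds(a,a), holds(a,e), holds(e,a), holds(f,a), near(f)}
4. free(e,a)  →  {clear(a), clear(e), clear(f), holds(a,a), holds(f,a), near(f)}
5. drop(e,e)  →  {clear(a), clear(e), clear(f), holds(a,a), holds(e,e), holds(f,a), near(f)}
optimal plan length = 5; 5 > 2

No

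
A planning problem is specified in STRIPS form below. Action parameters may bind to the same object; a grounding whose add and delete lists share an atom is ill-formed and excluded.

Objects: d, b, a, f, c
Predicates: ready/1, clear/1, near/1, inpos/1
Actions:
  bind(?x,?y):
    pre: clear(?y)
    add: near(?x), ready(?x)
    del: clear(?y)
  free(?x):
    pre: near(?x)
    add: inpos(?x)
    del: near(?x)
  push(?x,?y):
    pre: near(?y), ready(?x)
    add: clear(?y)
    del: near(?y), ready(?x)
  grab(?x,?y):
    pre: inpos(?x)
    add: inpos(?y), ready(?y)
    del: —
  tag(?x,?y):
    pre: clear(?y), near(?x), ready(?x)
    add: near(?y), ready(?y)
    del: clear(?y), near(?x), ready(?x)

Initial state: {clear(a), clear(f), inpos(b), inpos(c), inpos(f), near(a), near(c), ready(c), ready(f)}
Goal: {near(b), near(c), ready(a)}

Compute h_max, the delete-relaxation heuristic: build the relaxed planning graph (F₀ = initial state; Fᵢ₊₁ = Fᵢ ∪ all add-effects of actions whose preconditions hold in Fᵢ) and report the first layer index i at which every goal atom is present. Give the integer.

F0 = init (9 atoms)
F1 = F0 ∪ {clear(c), inpos(a), inpos(d), near(b), near(d), near(f), ready(a), ready(b), ready(d)}  (18 atoms)
goal ⊆ F1  ⇒  h_max = 1

1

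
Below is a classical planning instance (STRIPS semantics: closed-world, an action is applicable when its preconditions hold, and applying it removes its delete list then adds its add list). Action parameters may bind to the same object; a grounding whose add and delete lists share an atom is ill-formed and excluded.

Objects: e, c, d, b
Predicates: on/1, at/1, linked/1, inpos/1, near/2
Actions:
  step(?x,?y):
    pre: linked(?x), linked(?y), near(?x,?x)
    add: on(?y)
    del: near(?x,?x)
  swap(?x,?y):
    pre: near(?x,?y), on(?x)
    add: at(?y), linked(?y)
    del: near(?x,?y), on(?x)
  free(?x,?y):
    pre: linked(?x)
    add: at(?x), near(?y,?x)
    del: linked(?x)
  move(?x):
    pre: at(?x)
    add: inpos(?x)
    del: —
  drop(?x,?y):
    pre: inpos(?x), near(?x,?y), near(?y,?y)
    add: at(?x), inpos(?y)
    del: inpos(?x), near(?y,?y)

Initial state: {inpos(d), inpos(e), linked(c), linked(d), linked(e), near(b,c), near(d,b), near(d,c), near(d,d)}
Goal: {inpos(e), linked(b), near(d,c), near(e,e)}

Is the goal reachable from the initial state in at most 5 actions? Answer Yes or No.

1. step(d,d)  →  {inpos(d), inpos(e), linked(c), linked(d), linked(e), near(b,c), near(d,b), near(d,c), on(d)}
2. swap(d,b)  →  {at(b), inpos(d), inpos(e), linked(b), linked(c), linked(d), linked(e), near(b,c), near(d,c)}
3. free(e,e)  →  {at(b), at(e), inpos(d), inpos(e), linked(b), linked(c), linked(d), near(b,c), near(d,c), near(e,e)}
optimal plan length = 3; 3 ≤ 5

Yes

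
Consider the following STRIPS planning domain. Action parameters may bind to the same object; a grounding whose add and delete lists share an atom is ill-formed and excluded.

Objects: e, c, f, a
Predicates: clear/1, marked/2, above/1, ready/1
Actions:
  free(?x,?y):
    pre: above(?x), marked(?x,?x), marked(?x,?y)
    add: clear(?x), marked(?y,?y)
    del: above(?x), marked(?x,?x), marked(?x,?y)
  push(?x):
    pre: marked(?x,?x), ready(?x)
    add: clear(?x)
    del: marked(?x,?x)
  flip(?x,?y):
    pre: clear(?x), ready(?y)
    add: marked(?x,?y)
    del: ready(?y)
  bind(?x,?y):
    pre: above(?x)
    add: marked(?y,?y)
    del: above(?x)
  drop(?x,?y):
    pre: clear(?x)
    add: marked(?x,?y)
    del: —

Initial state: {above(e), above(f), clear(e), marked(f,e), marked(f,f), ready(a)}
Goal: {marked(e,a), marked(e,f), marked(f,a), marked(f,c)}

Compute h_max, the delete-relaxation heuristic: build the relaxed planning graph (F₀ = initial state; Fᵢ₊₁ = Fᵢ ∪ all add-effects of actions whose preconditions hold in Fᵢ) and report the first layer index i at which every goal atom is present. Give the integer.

2

F0 = init (6 atoms)
F1 = F0 ∪ {clear(f), marked(a,a), marked(c,c), marked(e,a), marked(e,c), marked(e,e), marked(e,f)}  (13 atoms)
F2 = F1 ∪ {clear(a), marked(f,a), marked(f,c)}  (16 atoms)
goal ⊆ F2  ⇒  h_max = 2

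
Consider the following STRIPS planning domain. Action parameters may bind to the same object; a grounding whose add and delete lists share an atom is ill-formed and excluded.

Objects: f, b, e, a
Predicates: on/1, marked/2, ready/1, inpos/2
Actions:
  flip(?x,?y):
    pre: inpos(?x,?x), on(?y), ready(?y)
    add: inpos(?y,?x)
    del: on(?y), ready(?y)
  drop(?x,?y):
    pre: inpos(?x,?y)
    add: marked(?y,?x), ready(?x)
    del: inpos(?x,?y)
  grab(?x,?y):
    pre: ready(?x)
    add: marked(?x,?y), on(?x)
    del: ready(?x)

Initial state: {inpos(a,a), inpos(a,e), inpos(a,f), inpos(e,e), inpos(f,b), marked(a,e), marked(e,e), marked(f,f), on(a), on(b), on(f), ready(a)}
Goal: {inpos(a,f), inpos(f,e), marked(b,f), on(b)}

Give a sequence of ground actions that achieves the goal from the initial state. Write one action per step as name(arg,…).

1. drop(f,b)  →  {inpos(a,a), inpos(a,e), inpos(a,f), inpos(e,e), marked(a,e), marked(b,f), marked(e,e), marked(f,f), on(a), on(b), on(f), ready(a), ready(f)}
2. flip(e,f)  →  {inpos(a,a), inpos(a,e), inpos(a,f), inpos(e,e), inpos(f,e), marked(a,e), marked(b,f), marked(e,e), marked(f,f), on(a), on(b), ready(a)}

drop(f,b); flip(e,f)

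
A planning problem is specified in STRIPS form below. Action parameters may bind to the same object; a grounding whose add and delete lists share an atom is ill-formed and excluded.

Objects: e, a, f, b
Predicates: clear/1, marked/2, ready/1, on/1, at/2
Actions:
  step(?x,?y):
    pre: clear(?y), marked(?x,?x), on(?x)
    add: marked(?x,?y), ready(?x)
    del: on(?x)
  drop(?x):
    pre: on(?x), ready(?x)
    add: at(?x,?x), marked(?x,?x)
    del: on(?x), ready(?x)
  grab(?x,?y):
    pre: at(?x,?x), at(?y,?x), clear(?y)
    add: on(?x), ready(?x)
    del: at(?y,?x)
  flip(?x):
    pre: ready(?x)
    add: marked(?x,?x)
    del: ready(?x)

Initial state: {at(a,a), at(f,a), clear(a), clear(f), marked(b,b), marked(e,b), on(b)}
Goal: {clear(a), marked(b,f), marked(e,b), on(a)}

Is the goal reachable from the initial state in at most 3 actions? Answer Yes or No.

Yes

1. step(b,f)  →  {at(a,a), at(f,a), clear(a), clear(f), marked(b,b), marked(b,f), marked(e,b), ready(b)}
2. grab(a,a)  →  {at(f,a), clear(a), clear(f), marked(b,b), marked(b,f), marked(e,b), on(a), ready(a), ready(b)}
optimal plan length = 2; 2 ≤ 3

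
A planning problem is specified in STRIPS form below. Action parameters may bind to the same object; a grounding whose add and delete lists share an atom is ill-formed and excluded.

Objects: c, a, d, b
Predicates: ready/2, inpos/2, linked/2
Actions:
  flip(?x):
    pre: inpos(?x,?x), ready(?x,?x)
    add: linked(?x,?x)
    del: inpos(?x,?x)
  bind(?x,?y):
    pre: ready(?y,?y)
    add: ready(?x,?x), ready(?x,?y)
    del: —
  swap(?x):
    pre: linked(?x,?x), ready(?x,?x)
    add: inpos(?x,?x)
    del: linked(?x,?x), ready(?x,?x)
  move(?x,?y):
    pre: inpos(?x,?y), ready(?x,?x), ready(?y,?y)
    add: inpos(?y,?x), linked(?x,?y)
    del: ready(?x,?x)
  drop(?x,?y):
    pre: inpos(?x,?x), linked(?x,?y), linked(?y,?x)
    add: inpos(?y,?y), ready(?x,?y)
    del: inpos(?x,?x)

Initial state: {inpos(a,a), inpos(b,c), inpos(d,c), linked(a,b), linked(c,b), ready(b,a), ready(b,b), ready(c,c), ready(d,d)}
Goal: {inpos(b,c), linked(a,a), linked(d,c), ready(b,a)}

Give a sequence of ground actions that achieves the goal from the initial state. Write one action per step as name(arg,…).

bind(a,c); flip(a); move(d,c)

1. bind(a,c)  →  {inpos(a,a), inpos(b,c), inpos(d,c), linked(a,b), linked(c,b), ready(a,a), ready(a,c), ready(b,a), ready(b,b), ready(c,c), ready(d,d)}
2. flip(a)  →  {inpos(b,c), inpos(d,c), linked(a,a), linked(a,b), linked(c,b), ready(a,a), ready(a,c), ready(b,a), ready(b,b), ready(c,c), ready(d,d)}
3. move(d,c)  →  {inpos(b,c), inpos(c,d), inpos(d,c), linked(a,a), linked(a,b), linked(c,b), linked(d,c), ready(a,a), ready(a,c), ready(b,a), ready(b,b), ready(c,c)}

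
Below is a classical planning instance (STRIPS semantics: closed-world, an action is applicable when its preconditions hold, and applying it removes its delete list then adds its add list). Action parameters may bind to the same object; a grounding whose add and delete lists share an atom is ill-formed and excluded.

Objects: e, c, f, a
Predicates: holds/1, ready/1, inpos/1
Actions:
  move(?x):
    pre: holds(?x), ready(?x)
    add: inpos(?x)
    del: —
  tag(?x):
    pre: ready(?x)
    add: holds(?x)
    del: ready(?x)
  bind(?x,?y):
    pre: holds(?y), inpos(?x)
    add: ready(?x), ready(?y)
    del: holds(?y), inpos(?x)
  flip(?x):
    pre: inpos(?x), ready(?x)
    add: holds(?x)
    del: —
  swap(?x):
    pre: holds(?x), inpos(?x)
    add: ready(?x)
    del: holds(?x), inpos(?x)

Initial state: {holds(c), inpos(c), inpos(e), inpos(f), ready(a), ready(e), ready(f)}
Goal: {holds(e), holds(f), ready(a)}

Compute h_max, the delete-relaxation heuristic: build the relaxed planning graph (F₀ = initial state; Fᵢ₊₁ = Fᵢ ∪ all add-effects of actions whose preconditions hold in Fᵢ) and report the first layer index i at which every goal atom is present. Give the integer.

F0 = init (7 atoms)
F1 = F0 ∪ {holds(a), holds(e), holds(f), ready(c)}  (11 atoms)
goal ⊆ F1  ⇒  h_max = 1

1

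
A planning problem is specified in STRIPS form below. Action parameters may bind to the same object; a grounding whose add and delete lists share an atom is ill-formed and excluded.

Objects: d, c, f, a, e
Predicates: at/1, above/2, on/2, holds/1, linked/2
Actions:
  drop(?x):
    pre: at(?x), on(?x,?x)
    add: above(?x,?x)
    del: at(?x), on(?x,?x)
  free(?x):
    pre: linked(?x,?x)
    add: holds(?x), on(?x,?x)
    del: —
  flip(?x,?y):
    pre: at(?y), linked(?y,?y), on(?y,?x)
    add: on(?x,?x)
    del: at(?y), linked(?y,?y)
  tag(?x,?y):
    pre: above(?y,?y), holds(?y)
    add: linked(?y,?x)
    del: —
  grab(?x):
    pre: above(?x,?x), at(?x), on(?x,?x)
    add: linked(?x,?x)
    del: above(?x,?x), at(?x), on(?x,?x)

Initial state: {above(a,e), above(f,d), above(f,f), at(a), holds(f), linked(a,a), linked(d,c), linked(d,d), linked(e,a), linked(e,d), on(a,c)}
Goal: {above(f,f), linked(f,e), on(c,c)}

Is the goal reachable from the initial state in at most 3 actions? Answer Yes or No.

Yes

1. flip(c,a)  →  {above(a,e), above(f,d), above(f,f), holds(f), linked(d,c), linked(d,d), linked(e,a), linked(e,d), on(a,c), on(c,c)}
2. tag(e,f)  →  {above(a,e), above(f,d), above(f,f), holds(f), linked(d,c), linked(d,d), linked(e,a), linked(e,d), linked(f,e), on(a,c), on(c,c)}
optimal plan length = 2; 2 ≤ 3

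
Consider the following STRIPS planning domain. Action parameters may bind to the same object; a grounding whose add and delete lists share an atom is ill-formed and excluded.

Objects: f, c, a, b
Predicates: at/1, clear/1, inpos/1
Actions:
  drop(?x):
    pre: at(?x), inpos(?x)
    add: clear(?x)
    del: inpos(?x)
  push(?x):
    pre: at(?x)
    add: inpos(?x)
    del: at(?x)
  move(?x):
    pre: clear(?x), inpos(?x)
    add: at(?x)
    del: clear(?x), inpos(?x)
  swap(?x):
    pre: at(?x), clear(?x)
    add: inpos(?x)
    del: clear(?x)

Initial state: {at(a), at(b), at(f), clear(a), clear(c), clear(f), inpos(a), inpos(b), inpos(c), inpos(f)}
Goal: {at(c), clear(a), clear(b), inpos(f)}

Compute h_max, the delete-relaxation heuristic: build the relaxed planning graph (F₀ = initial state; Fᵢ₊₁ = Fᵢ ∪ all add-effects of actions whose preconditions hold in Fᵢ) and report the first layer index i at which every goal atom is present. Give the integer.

1

F0 = init (10 atoms)
F1 = F0 ∪ {at(c), clear(b)}  (12 atoms)
goal ⊆ F1  ⇒  h_max = 1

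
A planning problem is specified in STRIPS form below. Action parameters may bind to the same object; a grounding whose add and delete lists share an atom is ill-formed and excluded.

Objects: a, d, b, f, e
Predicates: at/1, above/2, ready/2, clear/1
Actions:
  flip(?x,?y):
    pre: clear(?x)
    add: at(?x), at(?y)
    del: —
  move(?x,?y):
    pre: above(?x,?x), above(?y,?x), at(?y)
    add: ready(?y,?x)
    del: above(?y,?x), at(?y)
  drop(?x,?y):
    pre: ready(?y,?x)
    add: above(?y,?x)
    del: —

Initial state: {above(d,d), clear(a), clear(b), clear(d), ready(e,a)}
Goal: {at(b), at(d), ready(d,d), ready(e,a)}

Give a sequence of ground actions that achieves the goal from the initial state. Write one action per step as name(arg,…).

flip(a,d); move(d,d); flip(d,b)

1. flip(a,d)  →  {above(d,d), at(a), at(d), clear(a), clear(b), clear(d), ready(e,a)}
2. move(d,d)  →  {at(a), clear(a), clear(b), clear(d), ready(d,d), ready(e,a)}
3. flip(d,b)  →  {at(a), at(b), at(d), clear(a), clear(b), clear(d), ready(d,d), ready(e,a)}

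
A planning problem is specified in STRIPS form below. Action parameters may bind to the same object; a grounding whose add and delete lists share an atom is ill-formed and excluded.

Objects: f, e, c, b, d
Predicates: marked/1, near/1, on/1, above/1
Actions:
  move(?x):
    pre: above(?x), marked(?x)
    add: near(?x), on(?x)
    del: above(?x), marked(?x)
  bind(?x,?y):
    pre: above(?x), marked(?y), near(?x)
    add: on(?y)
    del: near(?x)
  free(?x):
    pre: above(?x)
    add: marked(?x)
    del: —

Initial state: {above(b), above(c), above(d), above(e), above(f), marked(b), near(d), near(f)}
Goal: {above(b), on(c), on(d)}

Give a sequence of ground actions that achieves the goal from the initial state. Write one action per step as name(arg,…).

1. free(c)  →  {above(b), above(c), above(d), above(e), above(f), marked(b), marked(c), near(d), near(f)}
2. move(c)  →  {above(b), above(d), above(e), above(f), marked(b), near(c), near(d), near(f), on(c)}
3. free(d)  →  {above(b), above(d), above(e), above(f), marked(b), marked(d), near(c), near(d), near(f), on(c)}
4. move(d)  →  {above(b), above(e), above(f), marked(b), near(c), near(d), near(f), on(c), on(d)}

free(c); move(c); free(d); move(d)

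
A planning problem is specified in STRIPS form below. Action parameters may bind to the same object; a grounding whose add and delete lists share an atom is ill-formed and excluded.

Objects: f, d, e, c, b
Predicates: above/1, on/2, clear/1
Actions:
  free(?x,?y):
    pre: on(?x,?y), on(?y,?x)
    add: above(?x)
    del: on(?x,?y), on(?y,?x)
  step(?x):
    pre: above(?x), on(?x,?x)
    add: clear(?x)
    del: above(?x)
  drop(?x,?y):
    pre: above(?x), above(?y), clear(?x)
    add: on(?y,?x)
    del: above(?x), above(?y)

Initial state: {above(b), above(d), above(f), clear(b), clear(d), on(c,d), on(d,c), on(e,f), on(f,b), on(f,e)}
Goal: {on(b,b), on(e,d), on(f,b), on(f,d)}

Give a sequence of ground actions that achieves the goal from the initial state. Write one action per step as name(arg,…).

free(e,f); drop(d,f); free(d,c); drop(d,e); drop(b,b)

1. free(e,f)  →  {above(b), above(d), above(e), above(f), clear(b), clear(d), on(c,d), on(d,c), on(f,b)}
2. drop(d,f)  →  {above(b), above(e), clear(b), clear(d), on(c,d), on(d,c), on(f,b), on(f,d)}
3. free(d,c)  →  {above(b), above(d), above(e), clear(b), clear(d), on(f,b), on(f,d)}
4. drop(d,e)  →  {above(b), clear(b), clear(d), on(e,d), on(f,b), on(f,d)}
5. drop(b,b)  →  {clear(b), clear(d), on(b,b), on(e,d), on(f,b), on(f,d)}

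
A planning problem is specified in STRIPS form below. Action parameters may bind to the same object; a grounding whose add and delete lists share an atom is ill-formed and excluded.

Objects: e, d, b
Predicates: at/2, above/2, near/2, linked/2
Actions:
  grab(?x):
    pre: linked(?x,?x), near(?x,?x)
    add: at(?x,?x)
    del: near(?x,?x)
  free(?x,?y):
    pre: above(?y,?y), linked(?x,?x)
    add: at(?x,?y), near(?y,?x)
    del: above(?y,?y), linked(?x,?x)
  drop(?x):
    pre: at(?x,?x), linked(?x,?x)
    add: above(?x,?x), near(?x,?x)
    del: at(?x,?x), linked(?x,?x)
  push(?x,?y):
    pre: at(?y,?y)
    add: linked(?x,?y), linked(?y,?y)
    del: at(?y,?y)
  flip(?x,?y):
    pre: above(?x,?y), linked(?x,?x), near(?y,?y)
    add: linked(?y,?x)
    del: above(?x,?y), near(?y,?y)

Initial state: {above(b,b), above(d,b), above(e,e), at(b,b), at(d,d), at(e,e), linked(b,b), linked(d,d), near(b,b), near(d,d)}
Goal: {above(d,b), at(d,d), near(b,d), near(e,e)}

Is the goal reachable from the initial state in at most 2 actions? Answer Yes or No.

No

1. free(d,b)  →  {above(d,b), above(e,e), at(b,b), at(d,b), at(d,d), at(e,e), linked(b,b), near(b,b), near(b,d), near(d,d)}
2. push(e,e)  →  {above(d,b), above(e,e), at(b,b), at(d,b), at(d,d), linked(b,b), linked(e,e), near(b,b), near(b,d), near(d,d)}
3. free(e,e)  →  {above(d,b), at(b,b), at(d,b), at(d,d), at(e,e), linked(b,b), near(b,b), near(b,d), near(d,d), near(e,e)}
optimal plan length = 3; 3 > 2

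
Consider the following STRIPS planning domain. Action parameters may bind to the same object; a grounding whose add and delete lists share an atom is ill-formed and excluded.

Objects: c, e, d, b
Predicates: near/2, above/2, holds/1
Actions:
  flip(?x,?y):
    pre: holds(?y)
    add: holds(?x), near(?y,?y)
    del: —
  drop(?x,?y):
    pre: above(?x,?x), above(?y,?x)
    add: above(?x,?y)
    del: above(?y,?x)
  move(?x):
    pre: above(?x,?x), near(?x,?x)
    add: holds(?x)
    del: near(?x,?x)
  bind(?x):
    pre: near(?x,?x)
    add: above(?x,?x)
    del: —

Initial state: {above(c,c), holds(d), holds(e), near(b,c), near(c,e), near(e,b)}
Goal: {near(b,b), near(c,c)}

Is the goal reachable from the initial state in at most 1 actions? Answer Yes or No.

No

1. flip(c,e)  →  {above(c,c), holds(c), holds(d), holds(e), near(b,c), near(c,e), near(e,b), near(e,e)}
2. flip(b,c)  →  {above(c,c), holds(b), holds(c), holds(d), holds(e), near(b,c), near(c,c), near(c,e), near(e,b), near(e,e)}
3. flip(c,b)  →  {above(c,c), holds(b), holds(c), holds(d), holds(e), near(b,b), near(b,c), near(c,c), near(c,e), near(e,b), near(e,e)}
optimal plan length = 3; 3 > 1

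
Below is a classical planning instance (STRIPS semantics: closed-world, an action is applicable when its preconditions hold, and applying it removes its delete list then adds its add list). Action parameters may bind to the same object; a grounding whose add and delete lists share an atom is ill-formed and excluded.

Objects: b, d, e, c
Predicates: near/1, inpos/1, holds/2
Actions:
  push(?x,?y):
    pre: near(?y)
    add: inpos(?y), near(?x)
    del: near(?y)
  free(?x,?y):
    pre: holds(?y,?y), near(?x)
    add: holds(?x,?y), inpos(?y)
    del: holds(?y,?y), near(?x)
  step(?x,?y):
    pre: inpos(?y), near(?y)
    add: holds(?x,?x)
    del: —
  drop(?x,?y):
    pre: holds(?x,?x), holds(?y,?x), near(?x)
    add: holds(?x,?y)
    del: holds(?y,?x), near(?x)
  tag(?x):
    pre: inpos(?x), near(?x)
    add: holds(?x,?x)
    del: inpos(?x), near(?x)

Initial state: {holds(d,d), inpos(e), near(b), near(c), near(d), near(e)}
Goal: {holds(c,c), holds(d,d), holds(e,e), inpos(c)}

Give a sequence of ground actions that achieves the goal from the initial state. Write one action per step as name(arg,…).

1. push(b,c)  →  {holds(d,d), inpos(c), inpos(e), near(b), near(d), near(e)}
2. step(e,e)  →  {holds(d,d), holds(e,e), inpos(c), inpos(e), near(b), near(d), near(e)}
3. step(c,e)  →  {holds(c,c), holds(d,d), holds(e,e), inpos(c), inpos(e), near(b), near(d), near(e)}

push(b,c); step(e,e); step(c,e)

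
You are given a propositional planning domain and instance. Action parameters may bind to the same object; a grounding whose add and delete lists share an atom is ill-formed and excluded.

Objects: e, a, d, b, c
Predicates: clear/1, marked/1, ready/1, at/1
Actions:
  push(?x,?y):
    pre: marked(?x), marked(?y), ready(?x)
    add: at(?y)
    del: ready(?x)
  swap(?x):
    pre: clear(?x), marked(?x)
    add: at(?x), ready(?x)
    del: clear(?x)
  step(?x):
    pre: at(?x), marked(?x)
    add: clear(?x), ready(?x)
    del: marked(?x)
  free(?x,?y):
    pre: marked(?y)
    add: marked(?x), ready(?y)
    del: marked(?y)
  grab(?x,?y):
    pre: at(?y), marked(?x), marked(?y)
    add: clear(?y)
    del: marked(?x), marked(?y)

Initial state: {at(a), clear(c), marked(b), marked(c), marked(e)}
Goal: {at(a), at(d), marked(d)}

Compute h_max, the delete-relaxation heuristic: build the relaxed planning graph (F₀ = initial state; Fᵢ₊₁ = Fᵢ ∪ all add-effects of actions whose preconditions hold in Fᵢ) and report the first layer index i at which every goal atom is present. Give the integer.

F0 = init (5 atoms)
F1 = F0 ∪ {at(c), marked(a), marked(d), ready(b), ready(c), ready(e)}  (11 atoms)
F2 = F1 ∪ {at(b), at(d), at(e), clear(a), ready(a), ready(d)}  (17 atoms)
goal ⊆ F2  ⇒  h_max = 2

2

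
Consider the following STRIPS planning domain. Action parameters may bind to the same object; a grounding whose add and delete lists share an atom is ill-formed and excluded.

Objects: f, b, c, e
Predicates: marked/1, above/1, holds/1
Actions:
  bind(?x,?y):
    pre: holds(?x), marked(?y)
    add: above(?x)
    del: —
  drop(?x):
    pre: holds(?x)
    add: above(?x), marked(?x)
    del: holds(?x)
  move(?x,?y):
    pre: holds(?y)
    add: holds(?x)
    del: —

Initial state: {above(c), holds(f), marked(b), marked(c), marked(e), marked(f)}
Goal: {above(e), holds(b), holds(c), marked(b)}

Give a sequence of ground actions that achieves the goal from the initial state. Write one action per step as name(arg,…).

move(b,f); move(c,f); move(e,f); bind(e,f)

1. move(b,f)  →  {above(c), holds(b), holds(f), marked(b), marked(c), marked(e), marked(f)}
2. move(c,f)  →  {above(c), holds(b), holds(c), holds(f), marked(b), marked(c), marked(e), marked(f)}
3. move(e,f)  →  {above(c), holds(b), holds(c), holds(e), holds(f), marked(b), marked(c), marked(e), marked(f)}
4. bind(e,f)  →  {above(c), above(e), holds(b), holds(c), holds(e), holds(f), marked(b), marked(c), marked(e), marked(f)}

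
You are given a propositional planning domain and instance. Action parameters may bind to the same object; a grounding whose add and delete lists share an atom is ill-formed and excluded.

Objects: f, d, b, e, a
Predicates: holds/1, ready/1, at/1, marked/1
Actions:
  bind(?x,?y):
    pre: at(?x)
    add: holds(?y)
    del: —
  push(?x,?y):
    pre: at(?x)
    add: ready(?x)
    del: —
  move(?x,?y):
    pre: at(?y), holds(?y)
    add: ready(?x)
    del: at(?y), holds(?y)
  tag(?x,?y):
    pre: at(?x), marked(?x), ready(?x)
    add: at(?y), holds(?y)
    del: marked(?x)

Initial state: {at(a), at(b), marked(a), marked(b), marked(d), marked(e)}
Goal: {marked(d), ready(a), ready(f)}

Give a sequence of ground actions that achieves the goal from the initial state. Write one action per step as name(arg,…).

bind(b,b); push(a,f); move(f,b)

1. bind(b,b)  →  {at(a), at(b), holds(b), marked(a), marked(b), marked(d), marked(e)}
2. push(a,f)  →  {at(a), at(b), holds(b), marked(a), marked(b), marked(d), marked(e), ready(a)}
3. move(f,b)  →  {at(a), marked(a), marked(b), marked(d), marked(e), ready(a), ready(f)}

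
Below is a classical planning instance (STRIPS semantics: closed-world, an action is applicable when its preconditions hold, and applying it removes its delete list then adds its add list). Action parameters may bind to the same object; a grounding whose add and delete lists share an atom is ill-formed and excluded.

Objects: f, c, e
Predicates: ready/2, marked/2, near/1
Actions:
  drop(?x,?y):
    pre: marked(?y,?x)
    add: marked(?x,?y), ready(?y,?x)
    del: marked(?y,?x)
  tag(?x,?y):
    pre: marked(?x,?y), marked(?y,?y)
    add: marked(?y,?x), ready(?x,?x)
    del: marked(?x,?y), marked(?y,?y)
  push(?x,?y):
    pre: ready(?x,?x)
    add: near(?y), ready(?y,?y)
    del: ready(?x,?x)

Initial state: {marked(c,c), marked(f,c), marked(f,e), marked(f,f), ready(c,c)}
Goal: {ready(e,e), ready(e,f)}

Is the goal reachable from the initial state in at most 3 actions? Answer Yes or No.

1. drop(e,f)  →  {marked(c,c), marked(e,f), marked(f,c), marked(f,f), ready(c,c), ready(f,e)}
2. drop(f,e)  →  {marked(c,c), marked(f,c), marked(f,e), marked(f,f), ready(c,c), ready(e,f), ready(f,e)}
3. push(c,e)  →  {marked(c,c), marked(f,c), marked(f,e), marked(f,f), near(e), ready(e,e), ready(e,f), ready(f,e)}
optimal plan length = 3; 3 ≤ 3

Yes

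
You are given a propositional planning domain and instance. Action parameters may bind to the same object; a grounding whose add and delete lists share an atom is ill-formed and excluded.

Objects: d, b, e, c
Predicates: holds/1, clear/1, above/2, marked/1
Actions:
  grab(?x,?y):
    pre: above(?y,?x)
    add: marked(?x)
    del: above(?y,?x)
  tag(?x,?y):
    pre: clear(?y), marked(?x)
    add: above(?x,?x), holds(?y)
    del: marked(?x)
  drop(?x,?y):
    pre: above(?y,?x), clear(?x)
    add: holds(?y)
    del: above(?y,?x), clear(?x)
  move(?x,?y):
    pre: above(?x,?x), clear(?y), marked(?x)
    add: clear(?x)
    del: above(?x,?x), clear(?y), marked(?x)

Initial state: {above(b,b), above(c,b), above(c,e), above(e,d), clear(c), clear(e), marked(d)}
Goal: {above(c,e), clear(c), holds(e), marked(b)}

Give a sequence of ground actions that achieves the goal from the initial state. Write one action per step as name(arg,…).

1. grab(b,b)  →  {above(c,b), above(c,e), above(e,d), clear(c), clear(e), marked(b), marked(d)}
2. tag(d,e)  →  {above(c,b), above(c,e), above(d,d), above(e,d), clear(c), clear(e), holds(e), marked(b)}

grab(b,b); tag(d,e)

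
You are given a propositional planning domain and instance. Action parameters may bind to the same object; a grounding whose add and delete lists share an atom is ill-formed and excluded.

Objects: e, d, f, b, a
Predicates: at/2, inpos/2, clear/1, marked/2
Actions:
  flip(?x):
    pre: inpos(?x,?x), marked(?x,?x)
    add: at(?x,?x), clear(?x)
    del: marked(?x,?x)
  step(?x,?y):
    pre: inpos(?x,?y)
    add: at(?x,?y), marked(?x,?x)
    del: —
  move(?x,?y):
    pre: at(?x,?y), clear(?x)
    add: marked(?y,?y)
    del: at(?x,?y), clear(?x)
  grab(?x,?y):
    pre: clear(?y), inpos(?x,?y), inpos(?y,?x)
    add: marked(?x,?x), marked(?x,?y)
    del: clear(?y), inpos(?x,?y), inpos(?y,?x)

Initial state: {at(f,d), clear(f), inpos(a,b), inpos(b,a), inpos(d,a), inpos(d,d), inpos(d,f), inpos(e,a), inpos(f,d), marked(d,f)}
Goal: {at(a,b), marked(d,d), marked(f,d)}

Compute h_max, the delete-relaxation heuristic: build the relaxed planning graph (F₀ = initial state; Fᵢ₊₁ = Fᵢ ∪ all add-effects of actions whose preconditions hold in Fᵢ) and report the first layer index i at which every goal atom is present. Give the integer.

3

F0 = init (10 atoms)
F1 = F0 ∪ {at(a,b), at(b,a), at(d,a), at(d,d), at(d,f), at(e,a), marked(a,a), marked(b,b), marked(d,d), marked(e,e), marked(f,f)}  (21 atoms)
F2 = F1 ∪ {clear(d)}  (22 atoms)
F3 = F2 ∪ {marked(f,d)}  (23 atoms)
goal ⊆ F3  ⇒  h_max = 3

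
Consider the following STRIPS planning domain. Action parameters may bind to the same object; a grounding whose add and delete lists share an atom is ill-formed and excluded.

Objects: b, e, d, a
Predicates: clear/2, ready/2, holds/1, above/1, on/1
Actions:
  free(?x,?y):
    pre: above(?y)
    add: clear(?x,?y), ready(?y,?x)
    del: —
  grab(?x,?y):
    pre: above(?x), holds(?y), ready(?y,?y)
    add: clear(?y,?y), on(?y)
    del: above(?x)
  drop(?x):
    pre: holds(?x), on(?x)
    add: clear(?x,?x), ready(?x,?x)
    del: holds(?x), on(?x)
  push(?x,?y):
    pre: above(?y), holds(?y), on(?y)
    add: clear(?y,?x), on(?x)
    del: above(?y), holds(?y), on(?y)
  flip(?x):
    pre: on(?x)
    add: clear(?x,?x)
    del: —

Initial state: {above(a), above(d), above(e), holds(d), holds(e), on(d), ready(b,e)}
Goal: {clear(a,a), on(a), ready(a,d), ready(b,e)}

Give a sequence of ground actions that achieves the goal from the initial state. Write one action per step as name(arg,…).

1. free(d,a)  →  {above(a), above(d), above(e), clear(d,a), holds(d), holds(e), on(d), ready(a,d), ready(b,e)}
2. free(a,a)  →  {above(a), above(d), above(e), clear(a,a), clear(d,a), holds(d), holds(e), on(d), ready(a,a), ready(a,d), ready(b,e)}
3. push(a,d)  →  {above(a), above(e), clear(a,a), clear(d,a), holds(e), on(a), ready(a,a), ready(a,d), ready(b,e)}

free(d,a); free(a,a); push(a,d)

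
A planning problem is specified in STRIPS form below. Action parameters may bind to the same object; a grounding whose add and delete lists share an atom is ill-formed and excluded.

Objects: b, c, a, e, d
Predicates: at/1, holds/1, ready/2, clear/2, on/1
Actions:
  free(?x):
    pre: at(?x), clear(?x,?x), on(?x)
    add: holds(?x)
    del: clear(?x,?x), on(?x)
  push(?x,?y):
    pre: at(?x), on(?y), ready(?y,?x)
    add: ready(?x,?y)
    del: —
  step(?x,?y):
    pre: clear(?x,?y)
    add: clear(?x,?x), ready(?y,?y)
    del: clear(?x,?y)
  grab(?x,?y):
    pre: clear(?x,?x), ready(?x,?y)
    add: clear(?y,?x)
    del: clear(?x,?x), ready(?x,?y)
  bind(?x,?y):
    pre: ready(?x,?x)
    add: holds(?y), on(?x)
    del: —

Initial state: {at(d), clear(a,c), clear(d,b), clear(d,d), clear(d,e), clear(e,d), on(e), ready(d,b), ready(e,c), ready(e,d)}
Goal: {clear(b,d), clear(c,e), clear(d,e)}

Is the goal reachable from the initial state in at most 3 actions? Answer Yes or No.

Yes

1. step(e,d)  →  {at(d), clear(a,c), clear(d,b), clear(d,d), clear(d,e), clear(e,e), on(e), ready(d,b), ready(d,d), ready(e,c), ready(e,d)}
2. grab(e,c)  →  {at(d), clear(a,c), clear(c,e), clear(d,b), clear(d,d), clear(d,e), on(e), ready(d,b), ready(d,d), ready(e,d)}
3. grab(d,b)  →  {at(d), clear(a,c), clear(b,d), clear(c,e), clear(d,b), clear(d,e), on(e), ready(d,d), ready(e,d)}
optimal plan length = 3; 3 ≤ 3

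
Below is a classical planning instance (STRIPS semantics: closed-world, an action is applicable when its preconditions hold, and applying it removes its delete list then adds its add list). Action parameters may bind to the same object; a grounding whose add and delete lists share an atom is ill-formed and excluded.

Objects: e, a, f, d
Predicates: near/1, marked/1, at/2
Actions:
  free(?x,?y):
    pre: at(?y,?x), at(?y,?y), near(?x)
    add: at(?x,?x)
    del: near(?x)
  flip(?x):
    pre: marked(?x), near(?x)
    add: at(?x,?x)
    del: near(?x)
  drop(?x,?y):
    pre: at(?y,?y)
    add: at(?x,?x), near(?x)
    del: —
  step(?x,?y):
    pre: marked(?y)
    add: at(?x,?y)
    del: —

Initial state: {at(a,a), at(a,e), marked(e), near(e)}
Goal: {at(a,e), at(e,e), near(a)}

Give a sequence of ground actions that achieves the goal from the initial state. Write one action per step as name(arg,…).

free(e,a); drop(a,e)

1. free(e,a)  →  {at(a,a), at(a,e), at(e,e), marked(e)}
2. drop(a,e)  →  {at(a,a), at(a,e), at(e,e), marked(e), near(a)}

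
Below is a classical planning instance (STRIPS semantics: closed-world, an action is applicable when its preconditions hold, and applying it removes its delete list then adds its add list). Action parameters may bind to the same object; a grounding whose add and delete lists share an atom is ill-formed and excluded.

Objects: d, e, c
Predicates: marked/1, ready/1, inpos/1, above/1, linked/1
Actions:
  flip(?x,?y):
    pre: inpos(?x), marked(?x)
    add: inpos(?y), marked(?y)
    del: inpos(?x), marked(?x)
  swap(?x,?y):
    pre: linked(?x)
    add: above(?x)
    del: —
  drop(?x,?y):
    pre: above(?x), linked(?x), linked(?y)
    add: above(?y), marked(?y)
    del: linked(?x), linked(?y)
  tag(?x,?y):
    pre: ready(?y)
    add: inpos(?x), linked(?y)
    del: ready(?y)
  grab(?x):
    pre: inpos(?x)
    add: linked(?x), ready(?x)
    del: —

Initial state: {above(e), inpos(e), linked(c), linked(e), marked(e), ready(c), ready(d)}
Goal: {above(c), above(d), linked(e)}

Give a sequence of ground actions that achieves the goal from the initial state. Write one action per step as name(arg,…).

swap(c,d); tag(d,d); swap(d,d)

1. swap(c,d)  →  {above(c), above(e), inpos(e), linked(c), linked(e), marked(e), ready(c), ready(d)}
2. tag(d,d)  →  {above(c), above(e), inpos(d), inpos(e), linked(c), linked(d), linked(e), marked(e), ready(c)}
3. swap(d,d)  →  {above(c), above(d), above(e), inpos(d), inpos(e), linked(c), linked(d), linked(e), marked(e), ready(c)}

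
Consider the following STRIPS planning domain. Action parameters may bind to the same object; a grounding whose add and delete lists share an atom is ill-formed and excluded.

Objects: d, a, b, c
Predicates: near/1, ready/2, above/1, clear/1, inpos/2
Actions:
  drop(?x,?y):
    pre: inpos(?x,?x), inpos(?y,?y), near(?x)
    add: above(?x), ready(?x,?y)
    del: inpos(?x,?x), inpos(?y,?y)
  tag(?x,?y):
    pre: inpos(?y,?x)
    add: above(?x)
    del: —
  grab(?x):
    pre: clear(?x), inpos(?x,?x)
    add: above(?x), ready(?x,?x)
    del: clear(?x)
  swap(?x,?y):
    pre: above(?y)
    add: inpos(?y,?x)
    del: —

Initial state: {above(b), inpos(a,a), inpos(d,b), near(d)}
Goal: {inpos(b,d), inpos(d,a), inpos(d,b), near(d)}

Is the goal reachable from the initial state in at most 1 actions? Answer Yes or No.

1. swap(d,b)  →  {above(b), inpos(a,a), inpos(b,d), inpos(d,b), near(d)}
2. tag(d,b)  →  {above(b), above(d), inpos(a,a), inpos(b,d), inpos(d,b), near(d)}
3. swap(a,d)  →  {above(b), above(d), inpos(a,a), inpos(b,d), inpos(d,a), inpos(d,b), near(d)}
optimal plan length = 3; 3 > 1

No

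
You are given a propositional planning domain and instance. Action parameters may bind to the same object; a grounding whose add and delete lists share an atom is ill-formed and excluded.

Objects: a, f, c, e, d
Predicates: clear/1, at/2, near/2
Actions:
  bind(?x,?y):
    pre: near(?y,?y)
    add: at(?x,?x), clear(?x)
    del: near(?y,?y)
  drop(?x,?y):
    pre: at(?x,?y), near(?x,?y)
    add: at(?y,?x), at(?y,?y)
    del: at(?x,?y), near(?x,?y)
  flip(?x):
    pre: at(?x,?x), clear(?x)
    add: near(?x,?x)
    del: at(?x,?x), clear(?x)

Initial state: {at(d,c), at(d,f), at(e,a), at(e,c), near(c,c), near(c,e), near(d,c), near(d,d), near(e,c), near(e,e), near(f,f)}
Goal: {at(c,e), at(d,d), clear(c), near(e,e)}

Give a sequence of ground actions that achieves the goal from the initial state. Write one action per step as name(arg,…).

1. bind(c,f)  →  {at(c,c), at(d,c), at(d,f), at(e,a), at(e,c), clear(c), near(c,c), near(c,e), near(d,c), near(d,d), near(e,c), near(e,e)}
2. bind(d,c)  →  {at(c,c), at(d,c), at(d,d), at(d,f), at(e,a), at(e,c), clear(c), clear(d), near(c,e), near(d,c), near(d,d), near(e,c), near(e,e)}
3. drop(e,c)  →  {at(c,c), at(c,e), at(d,c), at(d,d), at(d,f), at(e,a), clear(c), clear(d), near(c,e), near(d,c), near(d,d), near(e,e)}

bind(c,f); bind(d,c); drop(e,c)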